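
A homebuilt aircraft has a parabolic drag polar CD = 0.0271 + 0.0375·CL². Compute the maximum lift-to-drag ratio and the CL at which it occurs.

(L/D)max = 15.7, at CL = 0.85

For CD = CD0 + K·CL², (L/D)max occurs at CL* = √(CD0/K) and equals 1/(2√(K·CD0)).
(L/D)max = 1/(2√(0.0375 × 0.0271)) = 1/(2 × 0.03188) = 15.7
CL* = √(0.0271/0.0375) = 0.85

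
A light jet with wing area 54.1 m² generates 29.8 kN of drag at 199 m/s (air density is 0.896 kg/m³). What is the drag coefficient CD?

From D = ½ρv²S·CD, rearranging gives CD = 2D/(ρv²S).
CD = 2 × 29800 / (0.896 × 199² × 54.1) = 0.031

CD = 0.031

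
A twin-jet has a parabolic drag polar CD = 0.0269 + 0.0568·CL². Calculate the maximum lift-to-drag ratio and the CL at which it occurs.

For CD = CD0 + K·CL², (L/D)max occurs at CL* = √(CD0/K) and equals 1/(2√(K·CD0)).
(L/D)max = 1/(2√(0.0568 × 0.0269)) = 1/(2 × 0.03909) = 12.8
CL* = √(0.0269/0.0568) = 0.688

(L/D)max = 12.8, at CL = 0.688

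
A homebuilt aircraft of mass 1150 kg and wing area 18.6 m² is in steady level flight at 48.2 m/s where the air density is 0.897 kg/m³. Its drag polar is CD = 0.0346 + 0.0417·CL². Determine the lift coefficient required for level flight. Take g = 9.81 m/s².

Level flight ⇒ L = W = m·g = 1150 × 9.81 = 11282 N.
q = ½ρv² = ½ × 0.897 × 48.2² = 1042 Pa.
CL = 2W/(ρv²S) = 2×11282/(0.897×48.2²×18.6) = 0.5821.

CL = 0.582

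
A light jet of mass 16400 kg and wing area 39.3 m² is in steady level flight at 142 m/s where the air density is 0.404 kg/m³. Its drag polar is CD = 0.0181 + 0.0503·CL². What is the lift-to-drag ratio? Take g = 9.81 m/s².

Weight W = mg = 16400 × 9.81 = 1.6088×10^5 N; in level flight L = W.
Dynamic pressure q = 0.5 × 0.404 × 142² = 4073 Pa.
Required CL = L/(qS) = 1.6088×10^5/(4073·39.3) = 1.005.
CD = 0.0181 + 0.0503 × 1.005² = 0.06891.
L/D = CL/CD = 1.005 / 0.06891 = 14.6

L/D = 14.6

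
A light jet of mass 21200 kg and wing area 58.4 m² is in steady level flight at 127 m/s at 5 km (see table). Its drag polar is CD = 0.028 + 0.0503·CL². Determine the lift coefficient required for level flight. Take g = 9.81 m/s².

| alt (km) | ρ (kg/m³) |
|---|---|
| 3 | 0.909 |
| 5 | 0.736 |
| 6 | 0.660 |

CL = 0.6

At 5 km, from the table: ρ = 0.736 kg/m³.
In steady level flight, lift balances weight: W = mg = 21200 × 9.81 = 2.0797×10^5 N.
q = ½ρv² = ½ × 0.736 × 127² = 5935 Pa.
CL = 2W/(ρv²S) = 2×2.0797×10^5/(0.736×127²×58.4) = 0.6.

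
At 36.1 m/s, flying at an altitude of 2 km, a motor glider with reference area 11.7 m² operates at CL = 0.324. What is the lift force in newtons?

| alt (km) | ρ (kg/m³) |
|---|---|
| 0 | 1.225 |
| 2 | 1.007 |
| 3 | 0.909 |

At 2 km, from the table: ρ = 1.007 kg/m³.
L = ½ρv²S·CL = ½ × 1.007 × 36.1² × 11.7 × 0.324 = 2490 N

L = 2490 N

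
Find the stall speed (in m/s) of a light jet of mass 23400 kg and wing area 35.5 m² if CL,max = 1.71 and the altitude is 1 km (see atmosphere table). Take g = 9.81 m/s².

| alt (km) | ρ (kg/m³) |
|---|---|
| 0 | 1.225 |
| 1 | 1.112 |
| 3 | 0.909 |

At 1 km, from the table: ρ = 1.112 kg/m³.
Weight W = mg = 23400 × 9.81 = 2.296×10^5 N.
From L = ½ρV²S·CL,max = W: V_stall = √(2W/(ρSCL,max)) = √(2·2.296×10^5/(1.112·35.5·1.71))
V_stall = √6801 = 82.5 m/s

V_stall = 82.5 m/s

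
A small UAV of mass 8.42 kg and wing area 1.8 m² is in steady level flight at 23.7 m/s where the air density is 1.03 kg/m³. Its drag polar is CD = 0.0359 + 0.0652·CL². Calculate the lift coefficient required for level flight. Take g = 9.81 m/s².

CL = 0.159

In steady level flight, lift balances weight: W = mg = 8.42 × 9.81 = 82.6 N.
Dynamic pressure q = 0.5 × 1.03 × 23.7² = 289.3 Pa.
CL = 2W/(ρv²S) = 2×82.6/(1.03×23.7²×1.8) = 0.1586.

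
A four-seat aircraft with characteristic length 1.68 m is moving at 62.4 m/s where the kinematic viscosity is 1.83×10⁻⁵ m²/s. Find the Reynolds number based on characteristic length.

Re = v·c/ν = 62.4 × 1.68 / (1.83×10⁻⁵) = 5.73×10^6

Re = 5.73×10^6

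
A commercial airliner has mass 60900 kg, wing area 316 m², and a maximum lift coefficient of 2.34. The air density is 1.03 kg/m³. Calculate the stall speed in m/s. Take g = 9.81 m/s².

V_stall = 39.6 m/s

Weight W = mg = 60900 × 9.81 = 5.974×10^5 N.
From L = ½ρV²S·CL,max = W: V_stall = √(2W/(ρSCL,max)) = √(2·5.974×10^5/(1.03·316·2.34))
V_stall = √1569 = 39.6 m/s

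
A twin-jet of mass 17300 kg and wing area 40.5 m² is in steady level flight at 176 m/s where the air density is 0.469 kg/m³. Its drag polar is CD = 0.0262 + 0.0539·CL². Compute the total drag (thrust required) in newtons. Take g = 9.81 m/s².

Weight W = mg = 17300 × 9.81 = 1.6971×10^5 N; in level flight L = W.
q = ½ρv² = ½ × 0.469 × 176² = 7264 Pa.
Required CL = L/(qS) = 1.6971×10^5/(7264·40.5) = 0.5769.
CD = 0.0262 + 0.0539 × 0.5769² = 0.04414.
D = q·S·CD = 7264 × 40.5 × 0.04414 = 12980 N

D = 13000 N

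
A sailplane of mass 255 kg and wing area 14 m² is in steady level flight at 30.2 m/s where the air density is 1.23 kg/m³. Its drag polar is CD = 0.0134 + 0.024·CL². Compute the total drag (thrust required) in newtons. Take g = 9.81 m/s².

Weight W = mg = 255 × 9.81 = 2501.6 N; in level flight L = W.
q = ½ρv² = ½ × 1.23 × 30.2² = 560.9 Pa.
CL = W/(q·S) = 2501.6 / (560.9 × 14) = 0.3186.
CD = 0.0134 + 0.024 × 0.3186² = 0.01584.
D = q·S·CD = 560.9 × 14 × 0.01584 = 124.4 N

D = 124 N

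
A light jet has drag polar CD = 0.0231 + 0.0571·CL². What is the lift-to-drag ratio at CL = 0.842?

L/D = 13.2

CD = 0.0231 + 0.0571 × 0.842² = 0.06358
L/D = CL/CD = 0.842 / 0.06358 = 13.2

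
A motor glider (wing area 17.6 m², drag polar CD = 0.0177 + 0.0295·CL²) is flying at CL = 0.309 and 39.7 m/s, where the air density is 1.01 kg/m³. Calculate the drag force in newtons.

CD = 0.0177 + 0.0295 × 0.309² = 0.02052
D = ½ρv²S·CD = ½ × 1.01 × 39.7² × 17.6 × 0.02052 = 287 N

D = 287 N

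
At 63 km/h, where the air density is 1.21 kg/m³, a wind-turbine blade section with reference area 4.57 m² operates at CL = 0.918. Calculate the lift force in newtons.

Convert speed: v = 63 km/h ÷ 3.6 = 17.5 m/s.
L = ½ρv²S·CL = ½ × 1.21 × 17.5² × 4.57 × 0.918 = 777 N

L = 777 N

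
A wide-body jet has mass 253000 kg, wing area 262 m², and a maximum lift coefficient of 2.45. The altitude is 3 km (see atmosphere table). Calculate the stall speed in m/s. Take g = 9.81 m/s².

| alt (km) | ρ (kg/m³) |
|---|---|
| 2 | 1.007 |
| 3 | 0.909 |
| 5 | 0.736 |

V_stall = 92.2 m/s

At 3 km, from the table: ρ = 0.909 kg/m³.
Stall occurs when L = W at CL,max. W = mg = 253000 × 9.81 = 2.482×10^6 N.
From L = ½ρV²S·CL,max = W: V_stall = √(2W/(ρSCL,max)) = √(2·2.482×10^6/(0.909·262·2.45))
V_stall = √8507 = 92.2 m/s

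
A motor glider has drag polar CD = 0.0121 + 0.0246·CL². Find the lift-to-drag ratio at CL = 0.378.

CD = 0.0121 + 0.0246 × 0.378² = 0.01561
L/D = CL/CD = 0.378 / 0.01561 = 24.2

L/D = 24.2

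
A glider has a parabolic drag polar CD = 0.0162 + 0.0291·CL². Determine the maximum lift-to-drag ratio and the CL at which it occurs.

For CD = CD0 + K·CL², (L/D)max occurs at CL* = √(CD0/K) and equals 1/(2√(K·CD0)).
(L/D)max = 1/(2√(0.0291 × 0.0162)) = 1/(2 × 0.02171) = 23
CL* = √(0.0162/0.0291) = 0.746

(L/D)max = 23, at CL = 0.746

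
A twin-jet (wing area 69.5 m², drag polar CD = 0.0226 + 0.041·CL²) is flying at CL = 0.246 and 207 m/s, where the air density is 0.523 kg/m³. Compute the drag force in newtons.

CD = 0.0226 + 0.041 × 0.246² = 0.02508
D = ½ρv²S·CD = ½ × 0.523 × 207² × 69.5 × 0.02508 = 19500 N

D = 19500 N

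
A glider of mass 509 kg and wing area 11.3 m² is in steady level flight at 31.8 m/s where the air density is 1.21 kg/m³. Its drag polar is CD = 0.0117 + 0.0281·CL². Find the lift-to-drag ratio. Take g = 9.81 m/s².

L/D = 27.4

In steady level flight, lift balances weight: W = mg = 509 × 9.81 = 4993.3 N.
Dynamic pressure q = 0.5 × 1.21 × 31.8² = 611.8 Pa.
CL = W/(q·S) = 4993.3 / (611.8 × 11.3) = 0.7223.
CD = 0.0117 + 0.0281 × 0.7223² = 0.02636.
L/D = CL/CD = 0.7223 / 0.02636 = 27.4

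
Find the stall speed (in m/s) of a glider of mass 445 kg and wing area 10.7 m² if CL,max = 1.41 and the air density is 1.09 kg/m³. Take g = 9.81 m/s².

V_stall = 23 m/s

Stall occurs when L = W at CL,max. W = mg = 445 × 9.81 = 4365 N.
From L = ½ρV²S·CL,max = W: V_stall = √(2W/(ρSCL,max)) = √(2·4365/(1.09·10.7·1.41))
V_stall = √530.9 = 23 m/s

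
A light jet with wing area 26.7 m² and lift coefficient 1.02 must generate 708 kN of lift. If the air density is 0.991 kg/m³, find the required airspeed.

L = ½ρv²S·CL ⇒ v = √(2L/(ρ·S·CL))
v = √(2 × 7.08×10^5 / (0.991 × 26.7 × 1.02)) = √52470 = 229 m/s

v = 229 m/s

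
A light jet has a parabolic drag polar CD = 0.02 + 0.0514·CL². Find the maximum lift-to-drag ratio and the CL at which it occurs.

(L/D)max = 15.6, at CL = 0.624

For CD = CD0 + K·CL², (L/D)max occurs at CL* = √(CD0/K) and equals 1/(2√(K·CD0)).
(L/D)max = 1/(2√(0.0514 × 0.02)) = 1/(2 × 0.03206) = 15.6
CL* = √(0.02/0.0514) = 0.624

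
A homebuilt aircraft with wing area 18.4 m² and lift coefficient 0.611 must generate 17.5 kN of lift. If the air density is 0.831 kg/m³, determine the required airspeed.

L = ½ρv²S·CL ⇒ v = √(2L/(ρ·S·CL))
v = √(2 × 17500 / (0.831 × 18.4 × 0.611)) = √3746 = 61.2 m/s

v = 61.2 m/s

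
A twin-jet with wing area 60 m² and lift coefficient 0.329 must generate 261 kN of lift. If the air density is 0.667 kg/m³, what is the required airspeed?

v = 199 m/s

L = ½ρv²S·CL ⇒ v = √(2L/(ρ·S·CL))
v = √(2 × 2.61×10^5 / (0.667 × 60 × 0.329)) = √39650 = 199 m/s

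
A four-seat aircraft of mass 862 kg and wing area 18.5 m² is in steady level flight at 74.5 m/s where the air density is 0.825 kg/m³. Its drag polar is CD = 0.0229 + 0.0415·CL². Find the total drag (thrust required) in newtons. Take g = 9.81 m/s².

D = 1040 N

Level flight ⇒ L = W = m·g = 862 × 9.81 = 8456.2 N.
Dynamic pressure q = 0.5 × 0.825 × 74.5² = 2289 Pa.
CL = W/(q·S) = 8456.2 / (2289 × 18.5) = 0.1996.
CD = 0.0229 + 0.0415 × 0.1996² = 0.02455.
D = q·S·CD = 2289 × 18.5 × 0.02455 = 1040 N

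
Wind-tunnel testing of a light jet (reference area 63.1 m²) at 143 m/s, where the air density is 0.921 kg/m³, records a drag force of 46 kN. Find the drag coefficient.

CD = 0.0774

From D = ½ρv²S·CD, rearranging gives CD = 2D/(ρv²S).
CD = 2 × 46000 / (0.921 × 143² × 63.1) = 0.0774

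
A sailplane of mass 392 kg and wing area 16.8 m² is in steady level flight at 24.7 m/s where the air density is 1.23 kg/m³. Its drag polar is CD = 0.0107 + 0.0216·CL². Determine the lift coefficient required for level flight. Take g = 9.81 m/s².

CL = 0.61

Level flight ⇒ L = W = m·g = 392 × 9.81 = 3845.5 N.
q = ½ρv² = ½ × 1.23 × 24.7² = 375.2 Pa.
CL = 2W/(ρv²S) = 2×3845.5/(1.23×24.7²×16.8) = 0.6101.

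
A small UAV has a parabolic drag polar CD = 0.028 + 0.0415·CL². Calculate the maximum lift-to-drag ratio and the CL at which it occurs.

For CD = CD0 + K·CL², (L/D)max occurs at CL* = √(CD0/K) and equals 1/(2√(K·CD0)).
(L/D)max = 1/(2√(0.0415 × 0.028)) = 1/(2 × 0.03409) = 14.7
CL* = √(0.028/0.0415) = 0.821

(L/D)max = 14.7, at CL = 0.821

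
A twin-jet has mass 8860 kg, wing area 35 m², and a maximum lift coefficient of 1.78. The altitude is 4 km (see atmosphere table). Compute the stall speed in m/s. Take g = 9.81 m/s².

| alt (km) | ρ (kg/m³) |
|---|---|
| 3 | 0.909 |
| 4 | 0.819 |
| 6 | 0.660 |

V_stall = 58.4 m/s

At 4 km, from the table: ρ = 0.819 kg/m³.
Weight W = mg = 8860 × 9.81 = 86920 N.
From L = ½ρV²S·CL,max = W: V_stall = √(2W/(ρSCL,max)) = √(2·86920/(0.819·35·1.78))
V_stall = √3407 = 58.4 m/s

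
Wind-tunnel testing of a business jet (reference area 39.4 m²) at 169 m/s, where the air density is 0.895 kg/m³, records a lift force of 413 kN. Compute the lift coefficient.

CL = 0.82

From L = ½ρv²S·CL, rearranging gives CL = 2L/(ρv²S).
CL = 2 × 4.13×10^5 / (0.895 × 169² × 39.4) = 0.82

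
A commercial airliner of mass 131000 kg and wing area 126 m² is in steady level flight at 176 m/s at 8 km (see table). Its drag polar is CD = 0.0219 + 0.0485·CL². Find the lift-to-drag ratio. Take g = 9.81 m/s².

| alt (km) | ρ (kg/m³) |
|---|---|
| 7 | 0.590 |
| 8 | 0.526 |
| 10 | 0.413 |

L/D = 12.8

At 8 km, from the table: ρ = 0.526 kg/m³.
Weight W = mg = 131000 × 9.81 = 1.2851×10^6 N; in level flight L = W.
q = ½ρv² = ½ × 0.526 × 176² = 8147 Pa.
Required CL = L/(qS) = 1.2851×10^6/(8147·126) = 1.252.
CD = 0.0219 + 0.0485 × 1.252² = 0.09792.
L/D = CL/CD = 1.252 / 0.09792 = 12.8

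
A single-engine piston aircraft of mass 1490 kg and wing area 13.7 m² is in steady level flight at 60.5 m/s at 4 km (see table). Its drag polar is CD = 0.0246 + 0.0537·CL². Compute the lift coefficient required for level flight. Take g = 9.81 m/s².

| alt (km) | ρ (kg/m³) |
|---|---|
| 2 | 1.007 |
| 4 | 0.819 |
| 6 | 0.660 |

At 4 km, from the table: ρ = 0.819 kg/m³.
Weight W = mg = 1490 × 9.81 = 14617 N; in level flight L = W.
q = ½ρv² = ½ × 0.819 × 60.5² = 1499 Pa.
Required CL = L/(qS) = 14617/(1499·13.7) = 0.7118.

CL = 0.712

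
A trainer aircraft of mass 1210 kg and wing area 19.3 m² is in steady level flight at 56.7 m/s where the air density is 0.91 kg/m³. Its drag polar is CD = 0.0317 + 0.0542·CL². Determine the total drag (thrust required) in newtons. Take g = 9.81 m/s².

Weight W = mg = 1210 × 9.81 = 11870 N; in level flight L = W.
Dynamic pressure q = 0.5 × 0.91 × 56.7² = 1463 Pa.
CL = W/(q·S) = 11870 / (1463 × 19.3) = 0.4205.
CD = 0.0317 + 0.0542 × 0.4205² = 0.04128.
D = q·S·CD = 1463 × 19.3 × 0.04128 = 1165 N

D = 1170 N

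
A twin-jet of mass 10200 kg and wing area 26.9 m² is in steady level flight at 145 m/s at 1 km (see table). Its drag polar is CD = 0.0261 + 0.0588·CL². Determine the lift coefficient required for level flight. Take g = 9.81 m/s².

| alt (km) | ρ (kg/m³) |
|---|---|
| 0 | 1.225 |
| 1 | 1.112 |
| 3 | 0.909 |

CL = 0.318

At 1 km, from the table: ρ = 1.112 kg/m³.
Level flight ⇒ L = W = m·g = 10200 × 9.81 = 1.0006×10^5 N.
Dynamic pressure q = 0.5 × 1.112 × 145² = 11690 Pa.
Required CL = L/(qS) = 1.0006×10^5/(11690·26.9) = 0.3182.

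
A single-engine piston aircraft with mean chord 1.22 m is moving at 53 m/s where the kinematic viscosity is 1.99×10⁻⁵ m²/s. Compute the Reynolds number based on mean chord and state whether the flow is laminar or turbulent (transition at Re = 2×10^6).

Re = v·c/ν = 53 × 1.22 / (1.99×10⁻⁵) = 3.25×10^6
Since 3.25×10^6 > 2×10^6, the flow is turbulent.

Re = 3.25×10^6 (turbulent)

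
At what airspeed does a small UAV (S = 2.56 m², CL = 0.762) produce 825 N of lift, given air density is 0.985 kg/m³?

L = ½ρv²S·CL ⇒ v = √(2L/(ρ·S·CL))
v = √(2 × 825 / (0.985 × 2.56 × 0.762)) = √858.7 = 29.3 m/s

v = 29.3 m/s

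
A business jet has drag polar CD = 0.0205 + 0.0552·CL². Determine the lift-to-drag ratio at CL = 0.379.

CD = 0.0205 + 0.0552 × 0.379² = 0.02843
L/D = CL/CD = 0.379 / 0.02843 = 13.3

L/D = 13.3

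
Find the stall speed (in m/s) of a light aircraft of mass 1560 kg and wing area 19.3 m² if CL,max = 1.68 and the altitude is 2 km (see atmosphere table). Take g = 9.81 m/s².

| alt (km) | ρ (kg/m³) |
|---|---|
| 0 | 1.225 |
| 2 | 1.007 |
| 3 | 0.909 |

At 2 km, from the table: ρ = 1.007 kg/m³.
Weight W = mg = 1560 × 9.81 = 15300 N.
From L = ½ρV²S·CL,max = W: V_stall = √(2W/(ρSCL,max)) = √(2·15300/(1.007·19.3·1.68))
V_stall = √937.4 = 30.6 m/s

V_stall = 30.6 m/s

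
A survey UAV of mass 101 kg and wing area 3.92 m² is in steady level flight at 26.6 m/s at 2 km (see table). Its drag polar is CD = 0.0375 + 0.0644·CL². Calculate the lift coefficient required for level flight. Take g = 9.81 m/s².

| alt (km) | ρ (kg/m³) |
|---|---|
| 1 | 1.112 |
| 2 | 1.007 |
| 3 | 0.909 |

At 2 km, from the table: ρ = 1.007 kg/m³.
In steady level flight, lift balances weight: W = mg = 101 × 9.81 = 990.81 N.
q = ½ρv² = ½ × 1.007 × 26.6² = 356.3 Pa.
Required CL = L/(qS) = 990.81/(356.3·3.92) = 0.7095.

CL = 0.709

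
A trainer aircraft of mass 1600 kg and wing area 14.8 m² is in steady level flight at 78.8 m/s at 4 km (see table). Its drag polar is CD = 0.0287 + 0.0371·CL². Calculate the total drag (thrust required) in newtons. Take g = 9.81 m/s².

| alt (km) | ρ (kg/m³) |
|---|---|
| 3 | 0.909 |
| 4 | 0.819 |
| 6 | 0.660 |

D = 1320 N

At 4 km, from the table: ρ = 0.819 kg/m³.
Level flight ⇒ L = W = m·g = 1600 × 9.81 = 15696 N.
Dynamic pressure q = 0.5 × 0.819 × 78.8² = 2543 Pa.
CL = 2W/(ρv²S) = 2×15696/(0.819×78.8²×14.8) = 0.4171.
CD = 0.0287 + 0.0371 × 0.4171² = 0.03515.
D = q·S·CD = 2543 × 14.8 × 0.03515 = 1323 N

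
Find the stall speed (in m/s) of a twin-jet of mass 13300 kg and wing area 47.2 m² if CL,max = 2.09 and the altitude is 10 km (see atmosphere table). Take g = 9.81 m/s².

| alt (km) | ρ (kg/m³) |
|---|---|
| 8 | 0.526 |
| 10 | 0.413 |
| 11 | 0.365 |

V_stall = 80 m/s

At 10 km, from the table: ρ = 0.413 kg/m³.
At stall, lift equals weight: L = W = m·g = 13300 × 9.81 = 1.305×10^5 N.
V_stall = √(2W/(ρ·S·CL,max)) = √(2 × 1.305×10^5 / (0.413 × 47.2 × 2.09))
V_stall = √6405 = 80 m/s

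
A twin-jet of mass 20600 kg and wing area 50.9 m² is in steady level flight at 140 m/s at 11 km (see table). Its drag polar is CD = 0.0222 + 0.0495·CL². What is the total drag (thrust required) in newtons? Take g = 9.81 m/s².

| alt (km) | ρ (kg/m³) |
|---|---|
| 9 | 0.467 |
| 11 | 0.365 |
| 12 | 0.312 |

D = 15100 N

At 11 km, from the table: ρ = 0.365 kg/m³.
Level flight ⇒ L = W = m·g = 20600 × 9.81 = 2.0209×10^5 N.
q = ½ρv² = ½ × 0.365 × 140² = 3577 Pa.
CL = 2W/(ρv²S) = 2×2.0209×10^5/(0.365×140²×50.9) = 1.11.
CD = 0.0222 + 0.0495 × 1.11² = 0.08318.
D = q·S·CD = 3577 × 50.9 × 0.08318 = 15140 N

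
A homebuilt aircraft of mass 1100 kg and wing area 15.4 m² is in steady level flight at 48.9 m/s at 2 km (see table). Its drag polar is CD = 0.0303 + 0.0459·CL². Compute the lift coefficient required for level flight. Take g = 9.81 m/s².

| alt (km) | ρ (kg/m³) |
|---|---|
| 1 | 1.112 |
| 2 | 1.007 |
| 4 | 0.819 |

CL = 0.582

At 2 km, from the table: ρ = 1.007 kg/m³.
Level flight ⇒ L = W = m·g = 1100 × 9.81 = 10791 N.
Dynamic pressure q = 0.5 × 1.007 × 48.9² = 1204 Pa.
Required CL = L/(qS) = 10791/(1204·15.4) = 0.582.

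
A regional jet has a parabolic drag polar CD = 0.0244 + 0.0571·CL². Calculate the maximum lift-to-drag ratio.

For CD = CD0 + K·CL², (L/D)max occurs at CL* = √(CD0/K) and equals 1/(2√(K·CD0)).
(L/D)max = 1/(2√(0.0571 × 0.0244)) = 1/(2 × 0.03733) = 13.4

(L/D)max = 13.4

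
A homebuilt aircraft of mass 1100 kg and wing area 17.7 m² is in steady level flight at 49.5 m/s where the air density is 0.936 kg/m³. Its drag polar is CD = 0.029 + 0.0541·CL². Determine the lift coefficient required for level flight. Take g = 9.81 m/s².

CL = 0.532

Weight W = mg = 1100 × 9.81 = 10791 N; in level flight L = W.
q = ½ρv² = ½ × 0.936 × 49.5² = 1147 Pa.
CL = 2W/(ρv²S) = 2×10791/(0.936×49.5²×17.7) = 0.5317.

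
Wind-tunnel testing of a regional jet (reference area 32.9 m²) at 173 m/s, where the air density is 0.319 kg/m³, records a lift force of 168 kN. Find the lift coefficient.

CL = 1.07

From L = ½ρv²S·CL, rearranging gives CL = 2L/(ρv²S).
CL = 2 × 1.68×10^5 / (0.319 × 173² × 32.9) = 1.07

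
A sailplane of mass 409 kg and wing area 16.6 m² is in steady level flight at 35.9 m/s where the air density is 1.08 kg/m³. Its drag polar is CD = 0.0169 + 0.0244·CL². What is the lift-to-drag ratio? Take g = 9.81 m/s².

Weight W = mg = 409 × 9.81 = 4012.3 N; in level flight L = W.
Dynamic pressure q = 0.5 × 1.08 × 35.9² = 696 Pa.
CL = W/(q·S) = 4012.3 / (696 × 16.6) = 0.3473.
CD = 0.0169 + 0.0244 × 0.3473² = 0.01984.
L/D = CL/CD = 0.3473 / 0.01984 = 17.5

L/D = 17.5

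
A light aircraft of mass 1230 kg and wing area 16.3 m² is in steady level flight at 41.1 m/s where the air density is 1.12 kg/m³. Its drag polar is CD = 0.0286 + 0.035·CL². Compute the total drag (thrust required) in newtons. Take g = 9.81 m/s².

D = 771 N

Level flight ⇒ L = W = m·g = 1230 × 9.81 = 12066 N.
q = ½ρv² = ½ × 1.12 × 41.1² = 946 Pa.
Required CL = L/(qS) = 12066/(946·16.3) = 0.7826.
CD = 0.0286 + 0.035 × 0.7826² = 0.05003.
D = q·S·CD = 946 × 16.3 × 0.05003 = 771.5 N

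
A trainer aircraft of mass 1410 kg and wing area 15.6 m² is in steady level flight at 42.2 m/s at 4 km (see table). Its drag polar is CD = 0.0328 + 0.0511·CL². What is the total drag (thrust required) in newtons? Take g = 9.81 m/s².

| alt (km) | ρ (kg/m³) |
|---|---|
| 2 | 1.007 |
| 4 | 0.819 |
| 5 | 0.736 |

D = 1230 N

At 4 km, from the table: ρ = 0.819 kg/m³.
In steady level flight, lift balances weight: W = mg = 1410 × 9.81 = 13832 N.
Dynamic pressure q = 0.5 × 0.819 × 42.2² = 729.3 Pa.
CL = 2W/(ρv²S) = 2×13832/(0.819×42.2²×15.6) = 1.216.
CD = 0.0328 + 0.0511 × 1.216² = 0.1083.
D = q·S·CD = 729.3 × 15.6 × 0.1083 = 1233 N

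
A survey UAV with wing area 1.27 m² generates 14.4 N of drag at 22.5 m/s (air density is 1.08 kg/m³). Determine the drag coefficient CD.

CD = 0.0415

From D = ½ρv²S·CD, rearranging gives CD = 2D/(ρv²S).
CD = 2 × 14.4 / (1.08 × 22.5² × 1.27) = 0.0415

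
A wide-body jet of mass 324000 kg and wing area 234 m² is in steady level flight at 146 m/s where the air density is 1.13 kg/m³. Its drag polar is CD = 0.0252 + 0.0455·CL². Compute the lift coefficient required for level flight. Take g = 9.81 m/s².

CL = 1.13

In steady level flight, lift balances weight: W = mg = 324000 × 9.81 = 3.1784×10^6 N.
Dynamic pressure q = 0.5 × 1.13 × 146² = 12040 Pa.
CL = W/(q·S) = 3.1784×10^6 / (12040 × 234) = 1.128.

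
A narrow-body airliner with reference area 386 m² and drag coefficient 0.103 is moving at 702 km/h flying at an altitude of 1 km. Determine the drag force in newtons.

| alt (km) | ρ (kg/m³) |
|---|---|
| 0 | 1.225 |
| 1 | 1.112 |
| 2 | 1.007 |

D = 8.41×10^5 N

At 1 km, from the table: ρ = 1.112 kg/m³.
Convert speed: v = 702 km/h ÷ 3.6 = 195 m/s.
D = ½ρv²S·CD = ½ × 1.112 × 195² × 386 × 0.103 = 8.41×10^5 N ≈ 841 kN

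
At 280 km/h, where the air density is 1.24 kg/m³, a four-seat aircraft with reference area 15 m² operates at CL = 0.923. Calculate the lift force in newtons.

L = 51900 N

Convert speed: v = 280 km/h ÷ 3.6 = 77.78 m/s.
L = ½ρv²S·CL = ½ × 1.24 × 77.78² × 15 × 0.923 = 51900 N ≈ 51.9 kN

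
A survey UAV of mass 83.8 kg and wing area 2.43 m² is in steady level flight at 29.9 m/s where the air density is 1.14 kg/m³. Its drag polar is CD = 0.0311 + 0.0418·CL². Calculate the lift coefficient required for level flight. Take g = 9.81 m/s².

CL = 0.664

Weight W = mg = 83.8 × 9.81 = 822.08 N; in level flight L = W.
q = ½ρv² = ½ × 1.14 × 29.9² = 509.6 Pa.
CL = 2W/(ρv²S) = 2×822.08/(1.14×29.9²×2.43) = 0.6639.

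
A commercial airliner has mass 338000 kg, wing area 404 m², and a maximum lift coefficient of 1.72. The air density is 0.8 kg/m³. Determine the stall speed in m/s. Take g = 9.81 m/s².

Weight W = mg = 338000 × 9.81 = 3.316×10^6 N.
From L = ½ρV²S·CL,max = W: V_stall = √(2W/(ρSCL,max)) = √(2·3.316×10^6/(0.8·404·1.72))
V_stall = √11930 = 109 m/s

V_stall = 109 m/s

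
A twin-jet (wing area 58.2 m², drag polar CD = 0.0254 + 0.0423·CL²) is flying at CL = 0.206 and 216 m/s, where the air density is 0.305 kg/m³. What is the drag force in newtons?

D = 11300 N

CD = 0.0254 + 0.0423 × 0.206² = 0.0272
D = ½ρv²S·CD = ½ × 0.305 × 216² × 58.2 × 0.0272 = 11300 N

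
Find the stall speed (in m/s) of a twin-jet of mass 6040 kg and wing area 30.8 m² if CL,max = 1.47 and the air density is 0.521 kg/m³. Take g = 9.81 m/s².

Stall occurs when L = W at CL,max. W = mg = 6040 × 9.81 = 59250 N.
From L = ½ρV²S·CL,max = W: V_stall = √(2W/(ρSCL,max)) = √(2·59250/(0.521·30.8·1.47))
V_stall = √5024 = 70.9 m/s

V_stall = 70.9 m/s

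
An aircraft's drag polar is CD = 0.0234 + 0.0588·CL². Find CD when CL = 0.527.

CD = 0.0234 + 0.0588 × 0.527² = 0.0234 + 0.01633 = 0.0397

CD = 0.0397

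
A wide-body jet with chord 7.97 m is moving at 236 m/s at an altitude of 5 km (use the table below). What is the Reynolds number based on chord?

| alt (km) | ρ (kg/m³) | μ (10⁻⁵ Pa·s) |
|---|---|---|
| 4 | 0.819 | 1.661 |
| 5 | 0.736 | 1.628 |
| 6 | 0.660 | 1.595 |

Re = 8.5×10^7

At 5 km, from the table: ρ = 0.736 kg/m³, μ = 1.628×10⁻⁵ Pa·s.
Re = ρ·v·c/μ = 0.736 × 236 × 7.97 / (1.628×10⁻⁵) = 8.5×10^7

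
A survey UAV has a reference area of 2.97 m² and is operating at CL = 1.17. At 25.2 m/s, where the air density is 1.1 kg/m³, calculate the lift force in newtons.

L = 1210 N

L = ½ρv²S·CL = ½ × 1.1 × 25.2² × 2.97 × 1.17 = 1210 N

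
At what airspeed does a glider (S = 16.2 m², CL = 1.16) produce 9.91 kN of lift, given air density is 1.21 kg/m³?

L = ½ρv²S·CL ⇒ v = √(2L/(ρ·S·CL))
v = √(2 × 9910 / (1.21 × 16.2 × 1.16)) = √871.7 = 29.5 m/s

v = 29.5 m/s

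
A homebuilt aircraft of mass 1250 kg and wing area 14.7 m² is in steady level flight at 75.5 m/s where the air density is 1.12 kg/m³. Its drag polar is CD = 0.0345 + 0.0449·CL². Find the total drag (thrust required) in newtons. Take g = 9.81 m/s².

D = 1760 N

Level flight ⇒ L = W = m·g = 1250 × 9.81 = 12262 N.
Dynamic pressure q = 0.5 × 1.12 × 75.5² = 3192 Pa.
Required CL = L/(qS) = 12262/(3192·14.7) = 0.2613.
CD = 0.0345 + 0.0449 × 0.2613² = 0.03757.
D = q·S·CD = 3192 × 14.7 × 0.03757 = 1763 N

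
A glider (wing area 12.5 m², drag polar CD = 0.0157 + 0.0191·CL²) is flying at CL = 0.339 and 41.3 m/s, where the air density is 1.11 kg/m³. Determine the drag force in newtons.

D = 212 N

CD = 0.0157 + 0.0191 × 0.339² = 0.01789
D = ½ρv²S·CD = ½ × 1.11 × 41.3² × 12.5 × 0.01789 = 212 N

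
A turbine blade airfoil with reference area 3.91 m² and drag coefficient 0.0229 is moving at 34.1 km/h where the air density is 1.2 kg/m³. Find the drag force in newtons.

D = 4.82 N

Convert speed: v = 34.1 km/h ÷ 3.6 = 9.472 m/s.
Dynamic pressure q = ½ρv² = ½ × 1.2 × 9.472² = 53.83 Pa.
D = q·S·CD = 53.83 × 3.91 × 0.0229 = 4.82 N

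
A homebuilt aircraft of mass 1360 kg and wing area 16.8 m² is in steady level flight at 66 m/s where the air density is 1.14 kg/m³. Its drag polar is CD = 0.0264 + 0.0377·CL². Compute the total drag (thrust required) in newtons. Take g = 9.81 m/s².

D = 1260 N

Weight W = mg = 1360 × 9.81 = 13342 N; in level flight L = W.
q = ½ρv² = ½ × 1.14 × 66² = 2483 Pa.
Required CL = L/(qS) = 13342/(2483·16.8) = 0.3198.
CD = 0.0264 + 0.0377 × 0.3198² = 0.03026.
D = q·S·CD = 2483 × 16.8 × 0.03026 = 1262 N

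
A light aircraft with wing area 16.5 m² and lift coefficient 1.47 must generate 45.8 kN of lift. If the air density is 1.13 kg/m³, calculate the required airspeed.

v = 57.8 m/s

L = ½ρv²S·CL ⇒ v = √(2L/(ρ·S·CL))
v = √(2 × 45800 / (1.13 × 16.5 × 1.47)) = √3342 = 57.8 m/s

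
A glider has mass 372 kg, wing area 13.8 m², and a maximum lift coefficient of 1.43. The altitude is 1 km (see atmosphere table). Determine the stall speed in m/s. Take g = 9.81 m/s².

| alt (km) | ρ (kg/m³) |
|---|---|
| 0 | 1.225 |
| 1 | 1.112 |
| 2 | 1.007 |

At 1 km, from the table: ρ = 1.112 kg/m³.
Weight W = mg = 372 × 9.81 = 3649 N.
V_stall = √(2W/(ρ·S·CL,max)) = √(2 × 3649 / (1.112 × 13.8 × 1.43))
V_stall = √332.6 = 18.2 m/s

V_stall = 18.2 m/s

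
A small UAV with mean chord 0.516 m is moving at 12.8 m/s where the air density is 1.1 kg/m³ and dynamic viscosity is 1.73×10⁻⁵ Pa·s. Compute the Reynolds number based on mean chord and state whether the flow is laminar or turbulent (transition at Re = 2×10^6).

Re = ρ·v·c/μ = 1.1 × 12.8 × 0.516 / (1.73×10⁻⁵) = 4.2×10^5
Since 4.2×10^5 < 2×10^6, the flow is laminar.

Re = 4.2×10^5 (laminar)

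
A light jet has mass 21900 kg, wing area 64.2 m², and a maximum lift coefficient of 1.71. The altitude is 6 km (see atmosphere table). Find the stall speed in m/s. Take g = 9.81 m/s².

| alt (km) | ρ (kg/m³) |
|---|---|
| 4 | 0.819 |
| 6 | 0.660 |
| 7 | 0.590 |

At 6 km, from the table: ρ = 0.660 kg/m³.
Stall occurs when L = W at CL,max. W = mg = 21900 × 9.81 = 2.148×10^5 N.
From L = ½ρV²S·CL,max = W: V_stall = √(2W/(ρSCL,max)) = √(2·2.148×10^5/(0.66·64.2·1.71))
V_stall = √5930 = 77 m/s

V_stall = 77 m/s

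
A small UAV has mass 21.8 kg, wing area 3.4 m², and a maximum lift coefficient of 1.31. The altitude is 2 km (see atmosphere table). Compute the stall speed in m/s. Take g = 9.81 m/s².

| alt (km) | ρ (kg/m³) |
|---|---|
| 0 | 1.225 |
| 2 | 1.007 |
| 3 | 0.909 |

V_stall = 9.77 m/s

At 2 km, from the table: ρ = 1.007 kg/m³.
At stall, lift equals weight: L = W = m·g = 21.8 × 9.81 = 213.9 N.
From L = ½ρV²S·CL,max = W: V_stall = √(2W/(ρSCL,max)) = √(2·213.9/(1.007·3.4·1.31))
V_stall = √95.36 = 9.77 m/s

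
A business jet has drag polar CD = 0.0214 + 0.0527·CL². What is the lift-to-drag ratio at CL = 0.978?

L/D = 13.6

CD = 0.0214 + 0.0527 × 0.978² = 0.07181
L/D = CL/CD = 0.978 / 0.07181 = 13.6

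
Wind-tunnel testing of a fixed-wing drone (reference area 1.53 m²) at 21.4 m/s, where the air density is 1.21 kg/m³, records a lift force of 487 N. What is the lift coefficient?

From L = ½ρv²S·CL, rearranging gives CL = 2L/(ρv²S).
CL = 2 × 487 / (1.21 × 21.4² × 1.53) = 1.15

CL = 1.15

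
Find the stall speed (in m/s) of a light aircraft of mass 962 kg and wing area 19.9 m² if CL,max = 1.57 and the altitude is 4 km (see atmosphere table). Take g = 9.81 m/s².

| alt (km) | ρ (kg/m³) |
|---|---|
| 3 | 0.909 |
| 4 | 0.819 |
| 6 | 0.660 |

V_stall = 27.2 m/s

At 4 km, from the table: ρ = 0.819 kg/m³.
Stall occurs when L = W at CL,max. W = mg = 962 × 9.81 = 9437 N.
V_stall = √(2W/(ρ·S·CL,max)) = √(2 × 9437 / (0.819 × 19.9 × 1.57))
V_stall = √737.6 = 27.2 m/s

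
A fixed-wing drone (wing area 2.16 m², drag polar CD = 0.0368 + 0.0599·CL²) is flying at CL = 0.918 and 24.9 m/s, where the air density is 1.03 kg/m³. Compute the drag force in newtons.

CD = 0.0368 + 0.0599 × 0.918² = 0.08728
D = ½ρv²S·CD = ½ × 1.03 × 24.9² × 2.16 × 0.08728 = 60.2 N

D = 60.2 N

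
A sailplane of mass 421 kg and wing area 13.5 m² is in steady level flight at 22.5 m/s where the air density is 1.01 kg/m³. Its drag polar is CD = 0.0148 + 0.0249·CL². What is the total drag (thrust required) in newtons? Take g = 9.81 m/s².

Weight W = mg = 421 × 9.81 = 4130 N; in level flight L = W.
Dynamic pressure q = 0.5 × 1.01 × 22.5² = 255.7 Pa.
CL = 2W/(ρv²S) = 2×4130/(1.01×22.5²×13.5) = 1.197.
CD = 0.0148 + 0.0249 × 1.197² = 0.05046.
D = q·S·CD = 255.7 × 13.5 × 0.05046 = 174.1 N

D = 174 N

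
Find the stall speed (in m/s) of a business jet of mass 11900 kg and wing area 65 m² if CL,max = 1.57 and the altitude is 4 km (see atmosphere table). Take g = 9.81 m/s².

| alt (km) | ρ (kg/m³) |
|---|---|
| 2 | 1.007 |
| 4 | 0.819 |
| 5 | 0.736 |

V_stall = 52.9 m/s

At 4 km, from the table: ρ = 0.819 kg/m³.
Weight W = mg = 11900 × 9.81 = 1.167×10^5 N.
From L = ½ρV²S·CL,max = W: V_stall = √(2W/(ρSCL,max)) = √(2·1.167×10^5/(0.819·65·1.57))
V_stall = √2794 = 52.9 m/s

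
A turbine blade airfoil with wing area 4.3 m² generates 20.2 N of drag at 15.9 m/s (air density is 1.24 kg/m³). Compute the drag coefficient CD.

From D = ½ρv²S·CD, rearranging gives CD = 2D/(ρv²S).
CD = 2 × 20.2 / (1.24 × 15.9² × 4.3) = 0.03

CD = 0.03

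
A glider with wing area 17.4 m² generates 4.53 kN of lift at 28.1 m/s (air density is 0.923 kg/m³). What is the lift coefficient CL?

From L = ½ρv²S·CL, rearranging gives CL = 2L/(ρv²S).
CL = 2 × 4530 / (0.923 × 28.1² × 17.4) = 0.714

CL = 0.714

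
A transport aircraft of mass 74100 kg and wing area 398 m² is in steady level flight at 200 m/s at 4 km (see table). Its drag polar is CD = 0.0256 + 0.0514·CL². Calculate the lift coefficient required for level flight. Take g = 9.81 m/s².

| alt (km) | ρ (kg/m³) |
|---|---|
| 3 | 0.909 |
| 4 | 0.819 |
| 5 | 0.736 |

At 4 km, from the table: ρ = 0.819 kg/m³.
Weight W = mg = 74100 × 9.81 = 7.2692×10^5 N; in level flight L = W.
Dynamic pressure q = 0.5 × 0.819 × 200² = 16380 Pa.
Required CL = L/(qS) = 7.2692×10^5/(16380·398) = 0.1115.

CL = 0.112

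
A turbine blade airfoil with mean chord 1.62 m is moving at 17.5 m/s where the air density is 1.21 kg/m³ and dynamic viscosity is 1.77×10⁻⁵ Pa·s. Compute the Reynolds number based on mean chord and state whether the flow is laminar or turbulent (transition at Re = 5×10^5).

Re = 1.94×10^6 (turbulent)

Re = ρ·v·c/μ = 1.21 × 17.5 × 1.62 / (1.77×10⁻⁵) = 1.94×10^6
Since 1.94×10^6 > 5×10^5, the flow is turbulent.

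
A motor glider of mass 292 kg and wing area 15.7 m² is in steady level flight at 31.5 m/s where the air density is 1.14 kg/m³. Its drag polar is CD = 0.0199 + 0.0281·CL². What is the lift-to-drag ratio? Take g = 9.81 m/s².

Level flight ⇒ L = W = m·g = 292 × 9.81 = 2864.5 N.
Dynamic pressure q = 0.5 × 1.14 × 31.5² = 565.6 Pa.
Required CL = L/(qS) = 2864.5/(565.6·15.7) = 0.3226.
CD = 0.0199 + 0.0281 × 0.3226² = 0.02282.
L/D = CL/CD = 0.3226 / 0.02282 = 14.1

L/D = 14.1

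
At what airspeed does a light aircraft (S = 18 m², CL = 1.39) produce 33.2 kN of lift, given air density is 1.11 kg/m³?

v = 48.9 m/s

L = ½ρv²S·CL ⇒ v = √(2L/(ρ·S·CL))
v = √(2 × 33200 / (1.11 × 18 × 1.39)) = √2391 = 48.9 m/s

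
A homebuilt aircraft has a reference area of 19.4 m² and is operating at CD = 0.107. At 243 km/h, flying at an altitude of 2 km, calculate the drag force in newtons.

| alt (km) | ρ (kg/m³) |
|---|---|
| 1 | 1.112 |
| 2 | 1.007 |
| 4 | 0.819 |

D = 4760 N

At 2 km, from the table: ρ = 1.007 kg/m³.
Convert speed: v = 243 km/h ÷ 3.6 = 67.5 m/s.
D = ½ρv²S·CD = ½ × 1.007 × 67.5² × 19.4 × 0.107 = 4760 N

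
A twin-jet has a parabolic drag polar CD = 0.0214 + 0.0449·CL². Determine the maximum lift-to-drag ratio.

(L/D)max = 16.1

For CD = CD0 + K·CL², (L/D)max occurs at CL* = √(CD0/K) and equals 1/(2√(K·CD0)).
(L/D)max = 1/(2√(0.0449 × 0.0214)) = 1/(2 × 0.031) = 16.1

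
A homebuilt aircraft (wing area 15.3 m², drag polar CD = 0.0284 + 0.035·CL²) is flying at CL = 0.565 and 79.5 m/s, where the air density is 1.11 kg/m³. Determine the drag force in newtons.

D = 2120 N

CD = 0.0284 + 0.035 × 0.565² = 0.03957
D = ½ρv²S·CD = ½ × 1.11 × 79.5² × 15.3 × 0.03957 = 2120 N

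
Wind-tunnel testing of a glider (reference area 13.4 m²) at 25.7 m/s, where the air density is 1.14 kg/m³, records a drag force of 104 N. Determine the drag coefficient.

CD = 0.0206

From D = ½ρv²S·CD, rearranging gives CD = 2D/(ρv²S).
CD = 2 × 104 / (1.14 × 25.7² × 13.4) = 0.0206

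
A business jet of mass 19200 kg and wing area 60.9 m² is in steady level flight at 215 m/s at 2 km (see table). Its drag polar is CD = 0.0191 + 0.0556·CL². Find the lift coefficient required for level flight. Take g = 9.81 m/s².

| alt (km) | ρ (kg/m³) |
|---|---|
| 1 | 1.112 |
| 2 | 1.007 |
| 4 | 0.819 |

At 2 km, from the table: ρ = 1.007 kg/m³.
In steady level flight, lift balances weight: W = mg = 19200 × 9.81 = 1.8835×10^5 N.
q = ½ρv² = ½ × 1.007 × 215² = 23270 Pa.
Required CL = L/(qS) = 1.8835×10^5/(23270·60.9) = 0.1329.

CL = 0.133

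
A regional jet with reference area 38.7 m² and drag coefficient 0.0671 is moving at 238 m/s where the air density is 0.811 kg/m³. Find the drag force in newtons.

D = 59600 N

Dynamic pressure q = ½ρv² = ½ × 0.811 × 238² = 22970 Pa.
D = q·S·CD = 22970 × 38.7 × 0.0671 = 59600 N ≈ 59.6 kN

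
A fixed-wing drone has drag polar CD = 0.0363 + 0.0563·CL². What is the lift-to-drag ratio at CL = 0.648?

CD = 0.0363 + 0.0563 × 0.648² = 0.05994
L/D = CL/CD = 0.648 / 0.05994 = 10.8

L/D = 10.8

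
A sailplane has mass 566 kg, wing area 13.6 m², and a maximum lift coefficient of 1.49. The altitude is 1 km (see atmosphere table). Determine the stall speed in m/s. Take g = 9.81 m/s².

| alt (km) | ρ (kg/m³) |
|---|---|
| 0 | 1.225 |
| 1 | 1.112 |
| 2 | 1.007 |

At 1 km, from the table: ρ = 1.112 kg/m³.
Weight W = mg = 566 × 9.81 = 5552 N.
From L = ½ρV²S·CL,max = W: V_stall = √(2W/(ρSCL,max)) = √(2·5552/(1.112·13.6·1.49))
V_stall = √492.8 = 22.2 m/s

V_stall = 22.2 m/s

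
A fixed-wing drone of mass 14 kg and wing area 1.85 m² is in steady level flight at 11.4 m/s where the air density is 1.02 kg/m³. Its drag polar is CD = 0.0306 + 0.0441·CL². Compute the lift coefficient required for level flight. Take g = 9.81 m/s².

In steady level flight, lift balances weight: W = mg = 14 × 9.81 = 137.34 N.
q = ½ρv² = ½ × 1.02 × 11.4² = 66.28 Pa.
CL = W/(q·S) = 137.34 / (66.28 × 1.85) = 1.12.

CL = 1.12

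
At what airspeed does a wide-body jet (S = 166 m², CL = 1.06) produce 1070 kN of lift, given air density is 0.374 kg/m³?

v = 180 m/s

L = ½ρv²S·CL ⇒ v = √(2L/(ρ·S·CL))
v = √(2 × 1.07×10^6 / (0.374 × 166 × 1.06)) = √32520 = 180 m/s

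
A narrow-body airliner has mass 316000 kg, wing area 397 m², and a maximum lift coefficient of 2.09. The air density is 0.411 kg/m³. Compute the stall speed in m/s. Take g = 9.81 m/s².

V_stall = 135 m/s

Weight W = mg = 316000 × 9.81 = 3.1×10^6 N.
V_stall = √(2W/(ρ·S·CL,max)) = √(2 × 3.1×10^6 / (0.411 × 397 × 2.09))
V_stall = √18180 = 135 m/s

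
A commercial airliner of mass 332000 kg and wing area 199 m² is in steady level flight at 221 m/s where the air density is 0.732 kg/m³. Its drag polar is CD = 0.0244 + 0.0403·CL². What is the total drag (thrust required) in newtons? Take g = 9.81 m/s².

D = 2.07×10^5 N

In steady level flight, lift balances weight: W = mg = 332000 × 9.81 = 3.2569×10^6 N.
Dynamic pressure q = 0.5 × 0.732 × 221² = 17880 Pa.
CL = 2W/(ρv²S) = 2×3.2569×10^6/(0.732×221²×199) = 0.9156.
CD = 0.0244 + 0.0403 × 0.9156² = 0.05818.
D = q·S·CD = 17880 × 199 × 0.05818 = 2.07×10^5 N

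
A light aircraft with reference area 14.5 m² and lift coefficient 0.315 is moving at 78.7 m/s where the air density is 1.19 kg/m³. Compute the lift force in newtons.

L = 16800 N

Dynamic pressure q = ½ρv² = ½ × 1.19 × 78.7² = 3685 Pa.
L = q·S·CL = 3685 × 14.5 × 0.315 = 16800 N ≈ 16.8 kN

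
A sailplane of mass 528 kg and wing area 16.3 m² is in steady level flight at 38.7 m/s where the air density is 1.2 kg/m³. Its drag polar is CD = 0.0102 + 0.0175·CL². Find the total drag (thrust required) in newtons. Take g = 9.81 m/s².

Level flight ⇒ L = W = m·g = 528 × 9.81 = 5179.7 N.
Dynamic pressure q = 0.5 × 1.2 × 38.7² = 898.6 Pa.
CL = 2W/(ρv²S) = 2×5179.7/(1.2×38.7²×16.3) = 0.3536.
CD = 0.0102 + 0.0175 × 0.3536² = 0.01239.
D = q·S·CD = 898.6 × 16.3 × 0.01239 = 181.5 N

D = 181 N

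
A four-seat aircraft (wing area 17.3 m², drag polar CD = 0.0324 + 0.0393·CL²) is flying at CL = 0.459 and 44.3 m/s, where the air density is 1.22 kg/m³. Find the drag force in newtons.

D = 842 N

CD = 0.0324 + 0.0393 × 0.459² = 0.04068
D = ½ρv²S·CD = ½ × 1.22 × 44.3² × 17.3 × 0.04068 = 842 N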